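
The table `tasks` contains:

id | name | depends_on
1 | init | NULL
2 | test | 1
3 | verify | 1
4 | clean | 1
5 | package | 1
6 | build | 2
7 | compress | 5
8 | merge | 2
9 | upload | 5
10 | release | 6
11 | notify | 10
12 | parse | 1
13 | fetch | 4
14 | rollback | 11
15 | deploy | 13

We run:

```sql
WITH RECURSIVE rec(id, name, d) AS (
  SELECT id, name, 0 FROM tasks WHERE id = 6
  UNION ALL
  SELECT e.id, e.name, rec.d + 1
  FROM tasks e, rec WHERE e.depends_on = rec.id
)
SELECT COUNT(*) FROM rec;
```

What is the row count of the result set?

Base: id=6 (build) at d 0.
Iteration 1: rows with depends_on in {6} -> release (id 10, d 1).
Iteration 2: rows with depends_on in {10} -> notify (id 11, d 2).
Iteration 3: rows with depends_on in {11} -> rollback (id 14, d 3).
Iteration 4: no rows with depends_on in {14}; recursion stops.
Total rows emitted: 4.

4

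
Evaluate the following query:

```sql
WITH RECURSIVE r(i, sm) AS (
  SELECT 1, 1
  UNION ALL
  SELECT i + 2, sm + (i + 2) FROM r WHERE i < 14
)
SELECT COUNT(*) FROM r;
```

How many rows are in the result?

8

Base: i=1, sm=1.
Iteration 1: 1 < 14 holds -> i = 1 + 2 = 3, sm = 1 + 3 = 4.
Iteration 2: 3 < 14 holds -> i = 3 + 2 = 5, sm = 4 + 5 = 9.
Iteration 3: 5 < 14 holds -> i = 5 + 2 = 7, sm = 9 + 7 = 16.
Iteration 4: 7 < 14 holds -> i = 7 + 2 = 9, sm = 16 + 9 = 25.
Iteration 5: 9 < 14 holds -> i = 9 + 2 = 11, sm = 25 + 11 = 36.
Iteration 6: 11 < 14 holds -> i = 11 + 2 = 13, sm = 36 + 13 = 49.
Iteration 7: 13 < 14 holds -> i = 13 + 2 = 15, sm = 49 + 15 = 64.
Iteration 8: 15 < 14 fails; recursion stops.
Total rows emitted: 8.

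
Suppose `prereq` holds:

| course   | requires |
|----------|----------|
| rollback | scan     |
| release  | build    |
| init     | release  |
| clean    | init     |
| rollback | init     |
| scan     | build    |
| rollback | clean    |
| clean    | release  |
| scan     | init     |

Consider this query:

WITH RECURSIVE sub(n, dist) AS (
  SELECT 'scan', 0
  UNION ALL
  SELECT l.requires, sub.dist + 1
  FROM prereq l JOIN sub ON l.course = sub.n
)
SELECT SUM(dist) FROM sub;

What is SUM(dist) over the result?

7

Base: (scan, dist=0).
Iteration 1: edges from {scan} -> (build, dist=1), (init, dist=1).
Iteration 2: edges from {build,init} -> (release, dist=2).
Iteration 3: edges from {release} -> (build, dist=3).
Iteration 4: no outgoing edges from {build}; recursion stops.
SUM(dist) = 0 + 1 + 1 + 2 + 3 = 7.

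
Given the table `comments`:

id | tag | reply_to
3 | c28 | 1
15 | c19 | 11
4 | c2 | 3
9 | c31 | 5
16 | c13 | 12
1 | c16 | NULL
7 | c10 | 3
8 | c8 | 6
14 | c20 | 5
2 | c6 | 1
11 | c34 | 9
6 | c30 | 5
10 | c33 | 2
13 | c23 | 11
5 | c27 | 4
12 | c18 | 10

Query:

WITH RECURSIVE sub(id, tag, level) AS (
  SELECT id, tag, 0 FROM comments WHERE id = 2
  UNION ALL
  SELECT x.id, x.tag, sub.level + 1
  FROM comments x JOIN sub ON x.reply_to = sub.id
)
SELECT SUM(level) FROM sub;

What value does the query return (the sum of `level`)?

Base: id=2 (c6) at level 0.
Iteration 1: rows with reply_to in {2} -> c33 (id 10, level 1).
Iteration 2: rows with reply_to in {10} -> c18 (id 12, level 2).
Iteration 3: rows with reply_to in {12} -> c13 (id 16, level 3).
Iteration 4: no rows with reply_to in {16}; recursion stops.
SUM(level) = 0 + 1 + 2 + 3 = 6.

6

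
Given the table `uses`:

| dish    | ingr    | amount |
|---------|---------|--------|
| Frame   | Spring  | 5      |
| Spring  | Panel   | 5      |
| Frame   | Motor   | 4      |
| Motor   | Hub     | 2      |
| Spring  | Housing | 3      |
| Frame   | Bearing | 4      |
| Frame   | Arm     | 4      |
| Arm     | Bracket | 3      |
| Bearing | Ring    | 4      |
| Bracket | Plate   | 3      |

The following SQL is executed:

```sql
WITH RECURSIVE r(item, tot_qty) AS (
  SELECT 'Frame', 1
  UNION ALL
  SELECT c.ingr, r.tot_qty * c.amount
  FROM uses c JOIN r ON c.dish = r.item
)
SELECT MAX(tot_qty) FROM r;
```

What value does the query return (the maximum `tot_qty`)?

Base: (Frame, tot_qty=1).
Iteration 1: components of {Frame} -> Arm = 1*4 = 4, Bearing = 1*4 = 4, Motor = 1*4 = 4, Spring = 1*5 = 5.
Iteration 2: components of {Arm,Bearing,Motor,Spring} -> Bracket = 4*3 = 12, Housing = 5*3 = 15, Hub = 4*2 = 8, Panel = 5*5 = 25, Ring = 4*4 = 16.
Iteration 3: components of {Bracket,Housing,Hub,Panel,Ring} -> Plate = 12*3 = 36.
Iteration 4: no further components; recursion stops.
tot_qty values: 1, 5, 4, 4, 4, 25, 15, 8, 16, 12, 36; the maximum is 36.

36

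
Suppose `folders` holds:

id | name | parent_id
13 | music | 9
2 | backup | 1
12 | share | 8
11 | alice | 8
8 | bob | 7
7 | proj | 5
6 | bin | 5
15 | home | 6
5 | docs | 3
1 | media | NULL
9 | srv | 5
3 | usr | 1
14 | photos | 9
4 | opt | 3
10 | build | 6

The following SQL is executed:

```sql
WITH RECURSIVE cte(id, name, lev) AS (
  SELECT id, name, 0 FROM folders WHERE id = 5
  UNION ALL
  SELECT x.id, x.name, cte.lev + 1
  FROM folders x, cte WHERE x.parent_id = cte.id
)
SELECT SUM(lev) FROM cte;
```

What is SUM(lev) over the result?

Base: id=5 (docs) at lev 0.
Iteration 1: rows with parent_id in {5} -> bin (id 6, lev 1), proj (id 7, lev 1), srv (id 9, lev 1).
Iteration 2: rows with parent_id in {6,7,9} -> bob (id 8, lev 2), build (id 10, lev 2), music (id 13, lev 2), photos (id 14, lev 2), home (id 15, lev 2).
Iteration 3: rows with parent_id in {8,10,13,14,15} -> alice (id 11, lev 3), share (id 12, lev 3).
Iteration 4: no rows with parent_id in {11,12}; recursion stops.
SUM(lev) = 0 + 1 + 1 + 1 + 2 + 2 + 2 + 2 + 2 + 3 + 3 = 19.

19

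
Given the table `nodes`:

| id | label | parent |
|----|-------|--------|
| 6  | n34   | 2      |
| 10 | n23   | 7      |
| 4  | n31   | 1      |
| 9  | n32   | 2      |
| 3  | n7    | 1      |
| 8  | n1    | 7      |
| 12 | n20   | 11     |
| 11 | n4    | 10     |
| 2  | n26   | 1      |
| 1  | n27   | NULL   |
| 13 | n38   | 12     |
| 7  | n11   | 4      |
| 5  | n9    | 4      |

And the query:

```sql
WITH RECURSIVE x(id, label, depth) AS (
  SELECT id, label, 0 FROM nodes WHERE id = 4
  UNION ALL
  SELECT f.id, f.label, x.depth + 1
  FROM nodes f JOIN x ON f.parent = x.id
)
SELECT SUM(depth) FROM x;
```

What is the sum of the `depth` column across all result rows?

Base: id=4 (n31) at depth 0.
Iteration 1: rows with parent in {4} -> n9 (id 5, depth 1), n11 (id 7, depth 1).
Iteration 2: rows with parent in {5,7} -> n1 (id 8, depth 2), n23 (id 10, depth 2).
Iteration 3: rows with parent in {8,10} -> n4 (id 11, depth 3).
Iteration 4: rows with parent in {11} -> n20 (id 12, depth 4).
Iteration 5: rows with parent in {12} -> n38 (id 13, depth 5).
Iteration 6: no rows with parent in {13}; recursion stops.
SUM(depth) = 0 + 1 + 1 + 2 + 2 + 3 + 4 + 5 = 18.

18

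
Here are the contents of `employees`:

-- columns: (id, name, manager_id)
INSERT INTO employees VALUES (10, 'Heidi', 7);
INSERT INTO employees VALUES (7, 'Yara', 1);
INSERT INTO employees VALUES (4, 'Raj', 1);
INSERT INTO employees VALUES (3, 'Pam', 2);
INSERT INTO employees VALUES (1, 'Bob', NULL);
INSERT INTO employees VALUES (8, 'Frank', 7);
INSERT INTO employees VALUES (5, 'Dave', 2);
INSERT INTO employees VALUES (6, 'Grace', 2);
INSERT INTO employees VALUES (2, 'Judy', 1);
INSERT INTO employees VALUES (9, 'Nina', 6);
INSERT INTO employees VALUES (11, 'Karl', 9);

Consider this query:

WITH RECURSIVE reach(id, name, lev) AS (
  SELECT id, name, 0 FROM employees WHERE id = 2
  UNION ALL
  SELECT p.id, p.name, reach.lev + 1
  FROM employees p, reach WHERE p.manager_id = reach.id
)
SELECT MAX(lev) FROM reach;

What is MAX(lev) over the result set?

3

Base: id=2 (Judy) at lev 0.
Iteration 1: rows with manager_id in {2} -> Pam (id 3, lev 1), Dave (id 5, lev 1), Grace (id 6, lev 1).
Iteration 2: rows with manager_id in {3,5,6} -> Nina (id 9, lev 2).
Iteration 3: rows with manager_id in {9} -> Karl (id 11, lev 3).
Iteration 4: no rows with manager_id in {11}; recursion stops.
lev values: 0, 1, 1, 1, 2, 3; the maximum is 3.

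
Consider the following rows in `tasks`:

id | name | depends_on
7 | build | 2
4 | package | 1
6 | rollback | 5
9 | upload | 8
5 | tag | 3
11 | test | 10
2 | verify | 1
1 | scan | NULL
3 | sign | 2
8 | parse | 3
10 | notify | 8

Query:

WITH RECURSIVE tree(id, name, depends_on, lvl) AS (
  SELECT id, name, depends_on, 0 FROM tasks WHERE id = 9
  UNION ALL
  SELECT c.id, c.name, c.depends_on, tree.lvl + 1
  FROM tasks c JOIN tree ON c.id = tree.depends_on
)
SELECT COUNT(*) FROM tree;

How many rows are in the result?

Base: id=9 (upload), depends_on=8, lvl 0.
Iteration 1: join on id=8 -> parse (id 8, depends_on=3, lvl 1).
Iteration 2: join on id=3 -> sign (id 3, depends_on=2, lvl 2).
Iteration 3: join on id=2 -> verify (id 2, depends_on=1, lvl 3).
Iteration 4: join on id=1 -> scan (id 1, depends_on=NULL, lvl 4).
Iteration 5: depends_on is NULL; no match; recursion stops.
Total rows emitted: 5.

5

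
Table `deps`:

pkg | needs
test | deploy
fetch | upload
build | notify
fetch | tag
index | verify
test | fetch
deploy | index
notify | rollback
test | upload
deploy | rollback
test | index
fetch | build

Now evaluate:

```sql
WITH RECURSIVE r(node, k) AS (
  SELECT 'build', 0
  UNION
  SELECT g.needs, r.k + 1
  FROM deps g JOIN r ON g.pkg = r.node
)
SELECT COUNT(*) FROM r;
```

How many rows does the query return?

Base: (build, k=0).
Iteration 1: edges from {build} -> (notify, k=1).
Iteration 2: edges from {notify} -> (rollback, k=2).
Iteration 3: no outgoing edges from {rollback}; recursion stops.
Total rows emitted: 3.

3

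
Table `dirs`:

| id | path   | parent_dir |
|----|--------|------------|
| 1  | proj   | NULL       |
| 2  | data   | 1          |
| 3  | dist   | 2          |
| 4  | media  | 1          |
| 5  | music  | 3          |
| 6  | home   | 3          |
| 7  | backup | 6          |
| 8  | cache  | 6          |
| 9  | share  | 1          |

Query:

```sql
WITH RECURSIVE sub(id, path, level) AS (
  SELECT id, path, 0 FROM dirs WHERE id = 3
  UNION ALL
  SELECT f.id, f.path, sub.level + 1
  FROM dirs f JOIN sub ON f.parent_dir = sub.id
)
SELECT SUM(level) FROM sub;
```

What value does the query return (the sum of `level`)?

6

Base: id=3 (dist) at level 0.
Iteration 1: rows with parent_dir in {3} -> music (id 5, level 1), home (id 6, level 1).
Iteration 2: rows with parent_dir in {5,6} -> backup (id 7, level 2), cache (id 8, level 2).
Iteration 3: no rows with parent_dir in {7,8}; recursion stops.
SUM(level) = 0 + 1 + 1 + 2 + 2 = 6.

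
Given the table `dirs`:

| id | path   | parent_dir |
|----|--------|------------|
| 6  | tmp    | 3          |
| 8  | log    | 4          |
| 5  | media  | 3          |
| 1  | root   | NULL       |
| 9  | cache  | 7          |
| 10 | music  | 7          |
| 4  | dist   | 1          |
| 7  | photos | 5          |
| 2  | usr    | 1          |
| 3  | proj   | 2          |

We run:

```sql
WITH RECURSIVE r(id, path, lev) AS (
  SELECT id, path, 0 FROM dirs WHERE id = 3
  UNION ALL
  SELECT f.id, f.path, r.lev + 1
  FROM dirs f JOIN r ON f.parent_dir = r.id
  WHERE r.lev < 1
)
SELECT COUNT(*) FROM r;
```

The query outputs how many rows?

3

Base: id=3 (proj) at lev 0.
Iteration 1: rows with parent_dir in {3} -> media (id 5, lev 1), tmp (id 6, lev 1).
Iteration 2: lev < 1 fails for all current rows; recursion stops.
Total rows emitted: 3.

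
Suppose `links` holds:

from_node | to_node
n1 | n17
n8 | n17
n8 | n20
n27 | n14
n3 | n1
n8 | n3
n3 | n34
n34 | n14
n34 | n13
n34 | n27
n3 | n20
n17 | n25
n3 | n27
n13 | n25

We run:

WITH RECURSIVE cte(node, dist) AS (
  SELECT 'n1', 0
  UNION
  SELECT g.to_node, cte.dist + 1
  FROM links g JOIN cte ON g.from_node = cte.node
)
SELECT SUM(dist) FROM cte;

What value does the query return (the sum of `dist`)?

3

Base: (n1, dist=0).
Iteration 1: edges from {n1} -> (n17, dist=1).
Iteration 2: edges from {n17} -> (n25, dist=2).
Iteration 3: no outgoing edges from {n25}; recursion stops.
SUM(dist) = 0 + 1 + 2 = 3.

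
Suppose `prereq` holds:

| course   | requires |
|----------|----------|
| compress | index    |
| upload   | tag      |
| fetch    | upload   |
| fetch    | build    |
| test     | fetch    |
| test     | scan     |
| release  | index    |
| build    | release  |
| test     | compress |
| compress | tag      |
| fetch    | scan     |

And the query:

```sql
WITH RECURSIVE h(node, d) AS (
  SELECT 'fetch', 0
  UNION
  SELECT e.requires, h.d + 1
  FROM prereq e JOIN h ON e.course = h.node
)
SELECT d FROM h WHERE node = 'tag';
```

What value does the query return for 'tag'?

2

Base: (fetch, d=0).
Iteration 1: edges from {fetch} -> (build, d=1), (scan, d=1), (upload, d=1).
Iteration 2: edges from {build,scan,upload} -> (release, d=2), (tag, d=2).
Iteration 3: edges from {release,tag} -> (index, d=3).
Iteration 4: no outgoing edges from {index}; recursion stops.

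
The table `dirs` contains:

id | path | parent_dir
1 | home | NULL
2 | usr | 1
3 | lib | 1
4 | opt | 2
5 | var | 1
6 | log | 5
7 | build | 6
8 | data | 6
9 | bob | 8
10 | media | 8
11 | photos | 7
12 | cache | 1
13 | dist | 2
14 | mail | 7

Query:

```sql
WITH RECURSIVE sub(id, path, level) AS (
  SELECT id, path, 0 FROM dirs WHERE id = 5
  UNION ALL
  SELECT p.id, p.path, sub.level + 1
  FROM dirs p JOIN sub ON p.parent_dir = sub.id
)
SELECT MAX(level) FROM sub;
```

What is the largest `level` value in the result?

Base: id=5 (var) at level 0.
Iteration 1: rows with parent_dir in {5} -> log (id 6, level 1).
Iteration 2: rows with parent_dir in {6} -> build (id 7, level 2), data (id 8, level 2).
Iteration 3: rows with parent_dir in {7,8} -> bob (id 9, level 3), media (id 10, level 3), photos (id 11, level 3), mail (id 14, level 3).
Iteration 4: no rows with parent_dir in {9,10,11,14}; recursion stops.
level values: 0, 1, 2, 2, 3, 3, 3, 3; the maximum is 3.

3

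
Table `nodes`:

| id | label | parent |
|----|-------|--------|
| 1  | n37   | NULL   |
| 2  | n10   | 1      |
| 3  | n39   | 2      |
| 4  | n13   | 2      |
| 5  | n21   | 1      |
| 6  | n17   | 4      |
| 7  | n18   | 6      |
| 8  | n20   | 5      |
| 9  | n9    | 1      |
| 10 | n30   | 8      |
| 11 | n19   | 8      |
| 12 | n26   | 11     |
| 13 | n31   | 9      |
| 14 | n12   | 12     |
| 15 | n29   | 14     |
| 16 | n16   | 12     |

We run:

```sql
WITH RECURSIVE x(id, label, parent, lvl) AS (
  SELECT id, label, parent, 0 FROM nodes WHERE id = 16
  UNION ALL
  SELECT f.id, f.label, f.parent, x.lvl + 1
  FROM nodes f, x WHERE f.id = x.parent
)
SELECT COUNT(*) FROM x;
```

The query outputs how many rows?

6

Base: id=16 (n16), parent=12, lvl 0.
Iteration 1: join on id=12 -> n26 (id 12, parent=11, lvl 1).
Iteration 2: join on id=11 -> n19 (id 11, parent=8, lvl 2).
Iteration 3: join on id=8 -> n20 (id 8, parent=5, lvl 3).
Iteration 4: join on id=5 -> n21 (id 5, parent=1, lvl 4).
Iteration 5: join on id=1 -> n37 (id 1, parent=NULL, lvl 5).
Iteration 6: parent is NULL; no match; recursion stops.
Total rows emitted: 6.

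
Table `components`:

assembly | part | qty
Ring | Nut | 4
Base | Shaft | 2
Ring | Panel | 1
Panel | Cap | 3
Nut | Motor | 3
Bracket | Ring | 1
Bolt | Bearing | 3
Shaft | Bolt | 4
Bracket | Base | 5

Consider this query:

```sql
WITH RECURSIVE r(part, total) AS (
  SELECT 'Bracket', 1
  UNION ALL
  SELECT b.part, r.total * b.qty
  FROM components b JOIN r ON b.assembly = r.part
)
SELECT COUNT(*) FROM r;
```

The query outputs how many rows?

10

Base: (Bracket, total=1).
Iteration 1: components of {Bracket} -> Base = 1*5 = 5, Ring = 1*1 = 1.
Iteration 2: components of {Base,Ring} -> Nut = 1*4 = 4, Panel = 1*1 = 1, Shaft = 5*2 = 10.
Iteration 3: components of {Nut,Panel,Shaft} -> Bolt = 10*4 = 40, Cap = 1*3 = 3, Motor = 4*3 = 12.
Iteration 4: components of {Bolt,Cap,Motor} -> Bearing = 40*3 = 120.
Iteration 5: no further components; recursion stops.
Total rows emitted: 10.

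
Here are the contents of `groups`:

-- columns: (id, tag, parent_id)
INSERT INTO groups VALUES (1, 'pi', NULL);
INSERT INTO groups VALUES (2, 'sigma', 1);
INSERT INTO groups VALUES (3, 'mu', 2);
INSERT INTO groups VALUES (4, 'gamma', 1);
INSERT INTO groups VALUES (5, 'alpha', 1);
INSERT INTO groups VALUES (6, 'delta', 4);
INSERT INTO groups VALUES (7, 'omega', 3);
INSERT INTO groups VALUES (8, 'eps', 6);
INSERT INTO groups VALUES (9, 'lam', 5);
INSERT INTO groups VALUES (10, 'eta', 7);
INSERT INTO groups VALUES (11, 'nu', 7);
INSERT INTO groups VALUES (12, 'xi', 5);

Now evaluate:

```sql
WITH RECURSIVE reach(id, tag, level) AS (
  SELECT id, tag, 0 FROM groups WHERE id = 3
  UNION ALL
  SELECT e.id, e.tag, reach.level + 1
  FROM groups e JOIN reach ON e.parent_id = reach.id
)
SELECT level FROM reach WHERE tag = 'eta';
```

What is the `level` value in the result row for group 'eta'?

2

Base: id=3 (mu) at level 0.
Iteration 1: rows with parent_id in {3} -> omega (id 7, level 1).
Iteration 2: rows with parent_id in {7} -> eta (id 10, level 2), nu (id 11, level 2).
Iteration 3: no rows with parent_id in {10,11}; recursion stops.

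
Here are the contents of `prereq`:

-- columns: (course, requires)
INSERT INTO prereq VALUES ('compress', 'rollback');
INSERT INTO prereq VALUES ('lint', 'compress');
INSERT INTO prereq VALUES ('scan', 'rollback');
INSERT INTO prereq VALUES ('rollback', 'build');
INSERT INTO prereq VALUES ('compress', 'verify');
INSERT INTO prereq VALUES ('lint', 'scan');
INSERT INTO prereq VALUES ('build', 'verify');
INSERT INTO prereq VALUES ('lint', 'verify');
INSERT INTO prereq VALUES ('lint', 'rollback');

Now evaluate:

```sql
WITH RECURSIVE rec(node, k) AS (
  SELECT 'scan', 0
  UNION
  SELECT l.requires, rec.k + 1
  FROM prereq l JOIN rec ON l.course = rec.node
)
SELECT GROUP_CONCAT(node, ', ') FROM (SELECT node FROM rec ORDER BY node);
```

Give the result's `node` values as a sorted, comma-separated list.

Base: (scan, k=0).
Iteration 1: edges from {scan} -> (rollback, k=1).
Iteration 2: edges from {rollback} -> (build, k=2).
Iteration 3: edges from {build} -> (verify, k=3).
Iteration 4: no outgoing edges from {verify}; recursion stops.

build, rollback, scan, verify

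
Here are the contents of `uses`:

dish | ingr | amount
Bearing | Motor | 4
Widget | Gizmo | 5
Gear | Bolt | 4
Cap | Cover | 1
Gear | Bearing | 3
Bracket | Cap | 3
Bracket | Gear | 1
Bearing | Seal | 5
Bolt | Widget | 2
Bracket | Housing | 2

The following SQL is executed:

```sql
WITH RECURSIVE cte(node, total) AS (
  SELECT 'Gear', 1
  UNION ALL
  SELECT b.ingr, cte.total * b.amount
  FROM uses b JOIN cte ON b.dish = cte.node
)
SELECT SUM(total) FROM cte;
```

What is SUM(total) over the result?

83

Base: (Gear, total=1).
Iteration 1: components of {Gear} -> Bearing = 1*3 = 3, Bolt = 1*4 = 4.
Iteration 2: components of {Bearing,Bolt} -> Motor = 3*4 = 12, Seal = 3*5 = 15, Widget = 4*2 = 8.
Iteration 3: components of {Motor,Seal,Widget} -> Gizmo = 8*5 = 40.
Iteration 4: no further components; recursion stops.
SUM(total) = 1 + 4 + 3 + 8 + 12 + 15 + 40 = 83.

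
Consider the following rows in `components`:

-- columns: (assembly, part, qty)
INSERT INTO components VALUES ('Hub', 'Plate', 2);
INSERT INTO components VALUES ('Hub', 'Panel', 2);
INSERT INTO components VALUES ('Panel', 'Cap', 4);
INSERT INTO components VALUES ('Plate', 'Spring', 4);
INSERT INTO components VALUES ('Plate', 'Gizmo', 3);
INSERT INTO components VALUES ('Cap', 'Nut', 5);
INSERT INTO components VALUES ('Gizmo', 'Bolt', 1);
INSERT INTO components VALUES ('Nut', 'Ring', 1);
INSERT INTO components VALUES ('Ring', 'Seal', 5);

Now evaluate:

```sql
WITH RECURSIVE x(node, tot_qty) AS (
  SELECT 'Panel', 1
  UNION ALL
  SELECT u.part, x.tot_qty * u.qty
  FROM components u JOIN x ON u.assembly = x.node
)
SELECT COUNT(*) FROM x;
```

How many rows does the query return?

Base: (Panel, tot_qty=1).
Iteration 1: components of {Panel} -> Cap = 1*4 = 4.
Iteration 2: components of {Cap} -> Nut = 4*5 = 20.
Iteration 3: components of {Nut} -> Ring = 20*1 = 20.
Iteration 4: components of {Ring} -> Seal = 20*5 = 100.
Iteration 5: no further components; recursion stops.
Total rows emitted: 5.

5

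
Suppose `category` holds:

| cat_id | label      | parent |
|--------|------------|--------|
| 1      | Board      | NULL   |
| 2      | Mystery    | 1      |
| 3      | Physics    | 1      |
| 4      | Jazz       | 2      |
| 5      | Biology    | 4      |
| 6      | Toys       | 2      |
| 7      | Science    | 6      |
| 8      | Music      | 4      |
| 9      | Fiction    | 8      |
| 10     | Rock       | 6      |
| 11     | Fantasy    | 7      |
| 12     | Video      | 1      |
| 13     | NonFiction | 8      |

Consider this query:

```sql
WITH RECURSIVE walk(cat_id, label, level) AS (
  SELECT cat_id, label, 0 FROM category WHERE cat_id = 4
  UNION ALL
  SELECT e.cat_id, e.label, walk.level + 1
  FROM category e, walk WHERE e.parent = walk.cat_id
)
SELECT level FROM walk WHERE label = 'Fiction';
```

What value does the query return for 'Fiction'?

Base: cat_id=4 (Jazz) at level 0.
Iteration 1: rows with parent in {4} -> Biology (id 5, level 1), Music (id 8, level 1).
Iteration 2: rows with parent in {5,8} -> Fiction (id 9, level 2), NonFiction (id 13, level 2).
Iteration 3: no rows with parent in {9,13}; recursion stops.

2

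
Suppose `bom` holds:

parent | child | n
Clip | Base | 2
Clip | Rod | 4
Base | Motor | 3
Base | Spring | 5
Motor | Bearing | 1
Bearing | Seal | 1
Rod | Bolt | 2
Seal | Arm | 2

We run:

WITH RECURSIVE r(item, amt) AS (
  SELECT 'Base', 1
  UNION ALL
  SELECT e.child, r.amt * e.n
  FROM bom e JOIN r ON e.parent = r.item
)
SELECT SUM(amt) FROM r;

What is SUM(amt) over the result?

Base: (Base, amt=1).
Iteration 1: components of {Base} -> Motor = 1*3 = 3, Spring = 1*5 = 5.
Iteration 2: components of {Motor,Spring} -> Bearing = 3*1 = 3.
Iteration 3: components of {Bearing} -> Seal = 3*1 = 3.
Iteration 4: components of {Seal} -> Arm = 3*2 = 6.
Iteration 5: no further components; recursion stops.
SUM(amt) = 1 + 3 + 5 + 3 + 3 + 6 = 21.

21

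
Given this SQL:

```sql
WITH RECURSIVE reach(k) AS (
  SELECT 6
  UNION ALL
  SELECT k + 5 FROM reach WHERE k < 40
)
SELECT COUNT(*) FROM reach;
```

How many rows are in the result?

Base: k=6.
Iteration 1: 6 < 40 holds -> k = 6 + 5 = 11.
Iteration 2: 11 < 40 holds -> k = 11 + 5 = 16.
Iteration 3: 16 < 40 holds -> k = 16 + 5 = 21.
Iteration 4: 21 < 40 holds -> k = 21 + 5 = 26.
Iteration 5: 26 < 40 holds -> k = 26 + 5 = 31.
Iteration 6: 31 < 40 holds -> k = 31 + 5 = 36.
Iteration 7: 36 < 40 holds -> k = 36 + 5 = 41.
Iteration 8: 41 < 40 fails; recursion stops.
Total rows emitted: 8.

8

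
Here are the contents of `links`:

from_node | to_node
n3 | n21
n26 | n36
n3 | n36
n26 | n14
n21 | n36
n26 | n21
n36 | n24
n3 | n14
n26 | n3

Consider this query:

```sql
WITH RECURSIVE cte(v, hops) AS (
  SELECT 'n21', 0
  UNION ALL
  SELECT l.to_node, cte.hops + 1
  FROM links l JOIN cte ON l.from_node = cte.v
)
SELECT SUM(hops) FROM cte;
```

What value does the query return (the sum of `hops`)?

3

Base: (n21, hops=0).
Iteration 1: edges from {n21} -> (n36, hops=1).
Iteration 2: edges from {n36} -> (n24, hops=2).
Iteration 3: no outgoing edges from {n24}; recursion stops.
SUM(hops) = 0 + 1 + 2 = 3.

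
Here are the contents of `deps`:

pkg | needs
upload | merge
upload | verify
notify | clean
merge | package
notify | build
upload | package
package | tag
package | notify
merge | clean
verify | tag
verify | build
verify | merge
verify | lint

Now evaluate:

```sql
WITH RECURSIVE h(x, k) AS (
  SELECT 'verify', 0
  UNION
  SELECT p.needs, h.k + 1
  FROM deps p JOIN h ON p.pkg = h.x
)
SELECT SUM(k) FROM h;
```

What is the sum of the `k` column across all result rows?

22

Base: (verify, k=0).
Iteration 1: edges from {verify} -> (build, k=1), (lint, k=1), (merge, k=1), (tag, k=1).
Iteration 2: edges from {build,lint,merge,tag} -> (clean, k=2), (package, k=2).
Iteration 3: edges from {clean,package} -> (notify, k=3), (tag, k=3).
Iteration 4: edges from {notify,tag} -> (build, k=4), (clean, k=4).
Iteration 5: no outgoing edges from {build,clean}; recursion stops.
SUM(k) = 0 + 1 + 1 + 1 + 1 + 2 + 2 + 3 + 3 + 4 + 4 = 22.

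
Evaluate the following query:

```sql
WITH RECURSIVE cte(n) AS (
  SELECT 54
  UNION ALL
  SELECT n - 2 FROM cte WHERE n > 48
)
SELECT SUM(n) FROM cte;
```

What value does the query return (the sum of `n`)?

Base: n=54.
Iteration 1: 54 > 48 holds -> n = 54 - 2 = 52.
Iteration 2: 52 > 48 holds -> n = 52 - 2 = 50.
Iteration 3: 50 > 48 holds -> n = 50 - 2 = 48.
Iteration 4: 48 > 48 fails; recursion stops.
SUM(n) = 54 + 52 + 50 + 48 = 204.

204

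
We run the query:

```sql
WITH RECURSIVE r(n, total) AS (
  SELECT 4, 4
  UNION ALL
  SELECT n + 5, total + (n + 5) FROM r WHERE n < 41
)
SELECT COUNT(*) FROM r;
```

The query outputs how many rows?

Base: n=4, total=4.
Iteration 1: 4 < 41 holds -> n = 4 + 5 = 9, total = 4 + 9 = 13.
Iteration 2: 9 < 41 holds -> n = 9 + 5 = 14, total = 13 + 14 = 27.
Iteration 3: 14 < 41 holds -> n = 14 + 5 = 19, total = 27 + 19 = 46.
Iteration 4: 19 < 41 holds -> n = 19 + 5 = 24, total = 46 + 24 = 70.
Iteration 5: 24 < 41 holds -> n = 24 + 5 = 29, total = 70 + 29 = 99.
Iteration 6: 29 < 41 holds -> n = 29 + 5 = 34, total = 99 + 34 = 133.
Iteration 7: 34 < 41 holds -> n = 34 + 5 = 39, total = 133 + 39 = 172.
Iteration 8: 39 < 41 holds -> n = 39 + 5 = 44, total = 172 + 44 = 216.
Iteration 9: 44 < 41 fails; recursion stops.
Total rows emitted: 9.

9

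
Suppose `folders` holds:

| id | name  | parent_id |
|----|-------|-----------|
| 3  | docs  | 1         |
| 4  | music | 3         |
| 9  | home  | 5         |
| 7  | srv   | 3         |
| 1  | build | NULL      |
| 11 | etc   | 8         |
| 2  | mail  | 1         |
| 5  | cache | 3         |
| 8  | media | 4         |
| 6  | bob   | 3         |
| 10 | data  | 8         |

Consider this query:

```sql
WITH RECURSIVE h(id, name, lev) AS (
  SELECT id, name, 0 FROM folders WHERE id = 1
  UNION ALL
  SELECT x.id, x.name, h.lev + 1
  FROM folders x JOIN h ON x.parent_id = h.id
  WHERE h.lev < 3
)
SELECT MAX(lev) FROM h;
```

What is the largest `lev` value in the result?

3

Base: id=1 (build) at lev 0.
Iteration 1: rows with parent_id in {1} -> mail (id 2, lev 1), docs (id 3, lev 1).
Iteration 2: rows with parent_id in {2,3} -> music (id 4, lev 2), cache (id 5, lev 2), bob (id 6, lev 2), srv (id 7, lev 2).
Iteration 3: rows with parent_id in {4,5,6,7} -> media (id 8, lev 3), home (id 9, lev 3).
Iteration 4: lev < 3 fails for all current rows; recursion stops.
lev values: 0, 1, 1, 2, 2, 2, 2, 3, 3; the maximum is 3.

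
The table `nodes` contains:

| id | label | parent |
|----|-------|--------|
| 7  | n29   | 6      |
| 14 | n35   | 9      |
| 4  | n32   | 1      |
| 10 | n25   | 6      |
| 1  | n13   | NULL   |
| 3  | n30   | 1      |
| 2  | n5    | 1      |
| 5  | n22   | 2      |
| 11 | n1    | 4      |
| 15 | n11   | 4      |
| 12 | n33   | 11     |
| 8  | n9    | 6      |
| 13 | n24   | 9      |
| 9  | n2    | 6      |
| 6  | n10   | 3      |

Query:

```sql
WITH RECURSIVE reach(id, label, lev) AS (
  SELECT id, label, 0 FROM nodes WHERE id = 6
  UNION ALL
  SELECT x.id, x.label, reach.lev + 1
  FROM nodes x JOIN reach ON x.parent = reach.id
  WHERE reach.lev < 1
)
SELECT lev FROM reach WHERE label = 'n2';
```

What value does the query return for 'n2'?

1

Base: id=6 (n10) at lev 0.
Iteration 1: rows with parent in {6} -> n29 (id 7, lev 1), n9 (id 8, lev 1), n2 (id 9, lev 1), n25 (id 10, lev 1).
Iteration 2: lev < 1 fails for all current rows; recursion stops.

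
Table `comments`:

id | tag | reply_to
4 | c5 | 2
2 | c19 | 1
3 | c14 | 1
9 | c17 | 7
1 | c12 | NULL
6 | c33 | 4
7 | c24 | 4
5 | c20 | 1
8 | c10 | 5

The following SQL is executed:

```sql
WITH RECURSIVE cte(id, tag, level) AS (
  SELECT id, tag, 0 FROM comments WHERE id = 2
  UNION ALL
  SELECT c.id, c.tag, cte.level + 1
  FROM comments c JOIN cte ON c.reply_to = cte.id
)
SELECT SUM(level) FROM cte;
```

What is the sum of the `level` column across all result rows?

Base: id=2 (c19) at level 0.
Iteration 1: rows with reply_to in {2} -> c5 (id 4, level 1).
Iteration 2: rows with reply_to in {4} -> c33 (id 6, level 2), c24 (id 7, level 2).
Iteration 3: rows with reply_to in {6,7} -> c17 (id 9, level 3).
Iteration 4: no rows with reply_to in {9}; recursion stops.
SUM(level) = 0 + 1 + 2 + 2 + 3 = 8.

8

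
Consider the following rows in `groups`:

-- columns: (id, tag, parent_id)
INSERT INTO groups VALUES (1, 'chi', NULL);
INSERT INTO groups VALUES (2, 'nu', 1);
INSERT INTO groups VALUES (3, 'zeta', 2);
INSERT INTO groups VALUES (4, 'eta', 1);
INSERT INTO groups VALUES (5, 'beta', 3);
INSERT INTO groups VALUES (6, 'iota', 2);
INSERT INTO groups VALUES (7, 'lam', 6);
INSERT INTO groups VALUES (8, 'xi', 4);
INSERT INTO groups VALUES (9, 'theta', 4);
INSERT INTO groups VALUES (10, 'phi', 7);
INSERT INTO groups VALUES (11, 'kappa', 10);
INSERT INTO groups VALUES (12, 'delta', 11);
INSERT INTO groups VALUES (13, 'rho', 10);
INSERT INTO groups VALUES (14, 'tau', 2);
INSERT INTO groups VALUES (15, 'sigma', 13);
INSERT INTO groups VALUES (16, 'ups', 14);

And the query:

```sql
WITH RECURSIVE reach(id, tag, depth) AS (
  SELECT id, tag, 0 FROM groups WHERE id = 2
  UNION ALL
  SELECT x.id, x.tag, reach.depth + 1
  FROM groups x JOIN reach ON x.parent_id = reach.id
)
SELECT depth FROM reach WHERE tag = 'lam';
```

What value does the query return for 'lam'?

2

Base: id=2 (nu) at depth 0.
Iteration 1: rows with parent_id in {2} -> zeta (id 3, depth 1), iota (id 6, depth 1), tau (id 14, depth 1).
Iteration 2: rows with parent_id in {3,6,14} -> beta (id 5, depth 2), lam (id 7, depth 2), ups (id 16, depth 2).
Iteration 3: rows with parent_id in {5,7,16} -> phi (id 10, depth 3).
Iteration 4: rows with parent_id in {10} -> kappa (id 11, depth 4), rho (id 13, depth 4).
Iteration 5: rows with parent_id in {11,13} -> delta (id 12, depth 5), sigma (id 15, depth 5).
Iteration 6: no rows with parent_id in {12,15}; recursion stops.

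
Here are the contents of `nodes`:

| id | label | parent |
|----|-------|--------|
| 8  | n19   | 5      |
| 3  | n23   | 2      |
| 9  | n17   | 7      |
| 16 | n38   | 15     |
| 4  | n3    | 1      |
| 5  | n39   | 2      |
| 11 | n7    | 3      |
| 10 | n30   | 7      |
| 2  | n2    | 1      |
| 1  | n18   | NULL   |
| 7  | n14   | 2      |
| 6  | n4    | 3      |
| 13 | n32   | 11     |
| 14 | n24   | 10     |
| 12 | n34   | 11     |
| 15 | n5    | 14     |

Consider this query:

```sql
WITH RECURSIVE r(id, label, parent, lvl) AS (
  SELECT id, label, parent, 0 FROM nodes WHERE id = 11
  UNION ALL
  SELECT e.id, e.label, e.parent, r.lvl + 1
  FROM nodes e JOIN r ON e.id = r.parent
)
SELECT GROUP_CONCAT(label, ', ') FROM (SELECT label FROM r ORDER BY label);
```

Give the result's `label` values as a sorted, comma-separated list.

Base: id=11 (n7), parent=3, lvl 0.
Iteration 1: join on id=3 -> n23 (id 3, parent=2, lvl 1).
Iteration 2: join on id=2 -> n2 (id 2, parent=1, lvl 2).
Iteration 3: join on id=1 -> n18 (id 1, parent=NULL, lvl 3).
Iteration 4: parent is NULL; no match; recursion stops.

n18, n2, n23, n7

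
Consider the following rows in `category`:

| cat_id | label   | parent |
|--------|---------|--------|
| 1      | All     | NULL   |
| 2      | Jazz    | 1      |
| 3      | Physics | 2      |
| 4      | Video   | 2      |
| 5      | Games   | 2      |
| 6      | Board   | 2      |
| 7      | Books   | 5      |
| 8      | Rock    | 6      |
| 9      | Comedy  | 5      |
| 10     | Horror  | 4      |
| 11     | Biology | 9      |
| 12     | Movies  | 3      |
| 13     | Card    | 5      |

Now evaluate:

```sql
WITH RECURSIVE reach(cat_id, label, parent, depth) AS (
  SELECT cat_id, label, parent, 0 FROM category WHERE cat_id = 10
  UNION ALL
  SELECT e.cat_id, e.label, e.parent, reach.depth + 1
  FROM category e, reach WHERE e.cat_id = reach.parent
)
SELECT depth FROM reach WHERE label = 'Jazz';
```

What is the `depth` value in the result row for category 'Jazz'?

Base: cat_id=10 (Horror), parent=4, depth 0.
Iteration 1: join on cat_id=4 -> Video (id 4, parent=2, depth 1).
Iteration 2: join on cat_id=2 -> Jazz (id 2, parent=1, depth 2).
Iteration 3: join on cat_id=1 -> All (id 1, parent=NULL, depth 3).
Iteration 4: parent is NULL; no match; recursion stops.

2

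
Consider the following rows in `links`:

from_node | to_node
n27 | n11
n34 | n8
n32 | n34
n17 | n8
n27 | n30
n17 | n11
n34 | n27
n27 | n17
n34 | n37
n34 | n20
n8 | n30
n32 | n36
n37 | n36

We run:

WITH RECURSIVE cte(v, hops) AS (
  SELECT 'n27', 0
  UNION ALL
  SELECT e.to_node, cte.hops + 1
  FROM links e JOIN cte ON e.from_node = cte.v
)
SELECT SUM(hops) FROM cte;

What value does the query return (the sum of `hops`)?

10

Base: (n27, hops=0).
Iteration 1: edges from {n27} -> (n11, hops=1), (n17, hops=1), (n30, hops=1).
Iteration 2: edges from {n11,n17,n30} -> (n11, hops=2), (n8, hops=2).
Iteration 3: edges from {n11,n8} -> (n30, hops=3).
Iteration 4: no outgoing edges from {n30}; recursion stops.
SUM(hops) = 0 + 1 + 1 + 1 + 2 + 2 + 3 = 10.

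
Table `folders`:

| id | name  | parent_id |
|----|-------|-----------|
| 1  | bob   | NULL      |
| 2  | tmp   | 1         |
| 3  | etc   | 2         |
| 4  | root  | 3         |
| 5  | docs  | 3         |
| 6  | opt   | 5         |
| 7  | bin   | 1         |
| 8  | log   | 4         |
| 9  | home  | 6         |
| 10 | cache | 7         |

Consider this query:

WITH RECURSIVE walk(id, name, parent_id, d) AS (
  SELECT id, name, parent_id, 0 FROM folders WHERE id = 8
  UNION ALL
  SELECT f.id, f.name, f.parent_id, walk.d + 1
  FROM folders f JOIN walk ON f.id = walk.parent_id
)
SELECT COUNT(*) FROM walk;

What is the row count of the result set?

5

Base: id=8 (log), parent_id=4, d 0.
Iteration 1: join on id=4 -> root (id 4, parent_id=3, d 1).
Iteration 2: join on id=3 -> etc (id 3, parent_id=2, d 2).
Iteration 3: join on id=2 -> tmp (id 2, parent_id=1, d 3).
Iteration 4: join on id=1 -> bob (id 1, parent_id=NULL, d 4).
Iteration 5: parent_id is NULL; no match; recursion stops.
Total rows emitted: 5.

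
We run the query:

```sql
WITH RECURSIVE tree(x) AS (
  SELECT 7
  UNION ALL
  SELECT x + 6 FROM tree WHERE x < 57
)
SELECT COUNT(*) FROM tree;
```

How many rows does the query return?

10

Base: x=7.
Iteration 1: 7 < 57 holds -> x = 7 + 6 = 13.
Iteration 2: 13 < 57 holds -> x = 13 + 6 = 19.
Iteration 3: 19 < 57 holds -> x = 19 + 6 = 25.
Iteration 4: 25 < 57 holds -> x = 25 + 6 = 31.
Iteration 5: 31 < 57 holds -> x = 31 + 6 = 37.
Iteration 6: 37 < 57 holds -> x = 37 + 6 = 43.
Iteration 7: 43 < 57 holds -> x = 43 + 6 = 49.
Iteration 8: 49 < 57 holds -> x = 49 + 6 = 55.
Iteration 9: 55 < 57 holds -> x = 55 + 6 = 61.
Iteration 10: 61 < 57 fails; recursion stops.
Total rows emitted: 10.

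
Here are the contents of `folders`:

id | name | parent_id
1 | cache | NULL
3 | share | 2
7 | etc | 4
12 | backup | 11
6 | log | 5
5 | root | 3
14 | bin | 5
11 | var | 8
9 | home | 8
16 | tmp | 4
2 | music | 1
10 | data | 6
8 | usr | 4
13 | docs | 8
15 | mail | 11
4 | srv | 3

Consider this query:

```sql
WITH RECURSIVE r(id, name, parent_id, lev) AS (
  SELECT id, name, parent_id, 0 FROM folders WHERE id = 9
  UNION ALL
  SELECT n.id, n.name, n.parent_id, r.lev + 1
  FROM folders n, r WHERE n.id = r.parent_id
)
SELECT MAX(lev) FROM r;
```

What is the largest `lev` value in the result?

Base: id=9 (home), parent_id=8, lev 0.
Iteration 1: join on id=8 -> usr (id 8, parent_id=4, lev 1).
Iteration 2: join on id=4 -> srv (id 4, parent_id=3, lev 2).
Iteration 3: join on id=3 -> share (id 3, parent_id=2, lev 3).
Iteration 4: join on id=2 -> music (id 2, parent_id=1, lev 4).
Iteration 5: join on id=1 -> cache (id 1, parent_id=NULL, lev 5).
Iteration 6: parent_id is NULL; no match; recursion stops.
lev values: 0, 1, 2, 3, 4, 5; the maximum is 5.

5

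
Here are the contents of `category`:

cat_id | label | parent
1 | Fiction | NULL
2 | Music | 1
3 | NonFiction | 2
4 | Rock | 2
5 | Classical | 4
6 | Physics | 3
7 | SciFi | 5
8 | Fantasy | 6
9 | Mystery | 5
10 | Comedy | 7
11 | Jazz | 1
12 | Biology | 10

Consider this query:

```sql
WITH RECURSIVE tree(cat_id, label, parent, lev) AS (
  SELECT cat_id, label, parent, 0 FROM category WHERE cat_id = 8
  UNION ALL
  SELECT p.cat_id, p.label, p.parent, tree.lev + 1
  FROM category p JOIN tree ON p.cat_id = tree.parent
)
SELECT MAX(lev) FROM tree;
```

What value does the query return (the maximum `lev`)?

4

Base: cat_id=8 (Fantasy), parent=6, lev 0.
Iteration 1: join on cat_id=6 -> Physics (id 6, parent=3, lev 1).
Iteration 2: join on cat_id=3 -> NonFiction (id 3, parent=2, lev 2).
Iteration 3: join on cat_id=2 -> Music (id 2, parent=1, lev 3).
Iteration 4: join on cat_id=1 -> Fiction (id 1, parent=NULL, lev 4).
Iteration 5: parent is NULL; no match; recursion stops.
lev values: 0, 1, 2, 3, 4; the maximum is 4.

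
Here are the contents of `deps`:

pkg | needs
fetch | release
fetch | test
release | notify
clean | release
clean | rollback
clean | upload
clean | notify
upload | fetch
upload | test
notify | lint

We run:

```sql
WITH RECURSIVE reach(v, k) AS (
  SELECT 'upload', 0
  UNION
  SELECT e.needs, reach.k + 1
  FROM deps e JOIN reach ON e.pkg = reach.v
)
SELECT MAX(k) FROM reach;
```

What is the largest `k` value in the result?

4

Base: (upload, k=0).
Iteration 1: edges from {upload} -> (fetch, k=1), (test, k=1).
Iteration 2: edges from {fetch,test} -> (release, k=2), (test, k=2).
Iteration 3: edges from {release,test} -> (notify, k=3).
Iteration 4: edges from {notify} -> (lint, k=4).
Iteration 5: no outgoing edges from {lint}; recursion stops.
k values: 0, 1, 1, 2, 2, 3, 4; the maximum is 4.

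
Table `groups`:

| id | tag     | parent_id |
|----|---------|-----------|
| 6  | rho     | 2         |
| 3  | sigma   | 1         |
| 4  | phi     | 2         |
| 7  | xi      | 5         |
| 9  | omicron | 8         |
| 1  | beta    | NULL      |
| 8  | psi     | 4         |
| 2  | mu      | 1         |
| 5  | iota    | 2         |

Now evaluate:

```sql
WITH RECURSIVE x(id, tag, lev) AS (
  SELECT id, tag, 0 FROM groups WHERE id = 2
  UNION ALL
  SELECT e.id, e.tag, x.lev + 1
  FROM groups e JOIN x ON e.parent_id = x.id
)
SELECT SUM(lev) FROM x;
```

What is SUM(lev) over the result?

Base: id=2 (mu) at lev 0.
Iteration 1: rows with parent_id in {2} -> phi (id 4, lev 1), iota (id 5, lev 1), rho (id 6, lev 1).
Iteration 2: rows with parent_id in {4,5,6} -> xi (id 7, lev 2), psi (id 8, lev 2).
Iteration 3: rows with parent_id in {7,8} -> omicron (id 9, lev 3).
Iteration 4: no rows with parent_id in {9}; recursion stops.
SUM(lev) = 0 + 1 + 1 + 1 + 2 + 2 + 3 = 10.

10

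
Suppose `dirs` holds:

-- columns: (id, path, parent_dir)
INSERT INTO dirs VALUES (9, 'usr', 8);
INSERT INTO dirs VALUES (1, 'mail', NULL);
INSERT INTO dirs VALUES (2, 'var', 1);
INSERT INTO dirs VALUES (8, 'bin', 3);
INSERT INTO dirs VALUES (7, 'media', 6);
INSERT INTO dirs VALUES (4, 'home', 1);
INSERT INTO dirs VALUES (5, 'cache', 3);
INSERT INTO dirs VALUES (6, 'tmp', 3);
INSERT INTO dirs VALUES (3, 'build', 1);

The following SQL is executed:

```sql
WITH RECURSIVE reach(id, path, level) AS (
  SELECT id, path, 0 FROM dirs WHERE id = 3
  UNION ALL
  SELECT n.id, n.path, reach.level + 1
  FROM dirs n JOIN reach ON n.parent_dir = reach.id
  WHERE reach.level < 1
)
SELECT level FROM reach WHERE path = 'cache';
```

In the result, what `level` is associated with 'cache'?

1

Base: id=3 (build) at level 0.
Iteration 1: rows with parent_dir in {3} -> cache (id 5, level 1), tmp (id 6, level 1), bin (id 8, level 1).
Iteration 2: level < 1 fails for all current rows; recursion stops.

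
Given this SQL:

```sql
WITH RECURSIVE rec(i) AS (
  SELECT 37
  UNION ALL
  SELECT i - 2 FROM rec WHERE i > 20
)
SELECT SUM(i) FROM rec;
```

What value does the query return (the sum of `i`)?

280

Base: i=37.
Iteration 1: 37 > 20 holds -> i = 37 - 2 = 35.
Iteration 2: 35 > 20 holds -> i = 35 - 2 = 33.
Iteration 3: 33 > 20 holds -> i = 33 - 2 = 31.
Iteration 4: 31 > 20 holds -> i = 31 - 2 = 29.
Iteration 5: 29 > 20 holds -> i = 29 - 2 = 27.
Iteration 6: 27 > 20 holds -> i = 27 - 2 = 25.
Iteration 7: 25 > 20 holds -> i = 25 - 2 = 23.
Iteration 8: 23 > 20 holds -> i = 23 - 2 = 21.
Iteration 9: 21 > 20 holds -> i = 21 - 2 = 19.
Iteration 10: 19 > 20 fails; recursion stops.
SUM(i) = 37 + 35 + 33 + 31 + 29 + 27 + 25 + 23 + 21 + 19 = 280.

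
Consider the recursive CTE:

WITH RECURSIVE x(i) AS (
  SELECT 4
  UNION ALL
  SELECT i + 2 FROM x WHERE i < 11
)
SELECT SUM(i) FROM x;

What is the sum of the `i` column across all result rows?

Base: i=4.
Iteration 1: 4 < 11 holds -> i = 4 + 2 = 6.
Iteration 2: 6 < 11 holds -> i = 6 + 2 = 8.
Iteration 3: 8 < 11 holds -> i = 8 + 2 = 10.
Iteration 4: 10 < 11 holds -> i = 10 + 2 = 12.
Iteration 5: 12 < 11 fails; recursion stops.
SUM(i) = 4 + 6 + 8 + 10 + 12 = 40.

40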